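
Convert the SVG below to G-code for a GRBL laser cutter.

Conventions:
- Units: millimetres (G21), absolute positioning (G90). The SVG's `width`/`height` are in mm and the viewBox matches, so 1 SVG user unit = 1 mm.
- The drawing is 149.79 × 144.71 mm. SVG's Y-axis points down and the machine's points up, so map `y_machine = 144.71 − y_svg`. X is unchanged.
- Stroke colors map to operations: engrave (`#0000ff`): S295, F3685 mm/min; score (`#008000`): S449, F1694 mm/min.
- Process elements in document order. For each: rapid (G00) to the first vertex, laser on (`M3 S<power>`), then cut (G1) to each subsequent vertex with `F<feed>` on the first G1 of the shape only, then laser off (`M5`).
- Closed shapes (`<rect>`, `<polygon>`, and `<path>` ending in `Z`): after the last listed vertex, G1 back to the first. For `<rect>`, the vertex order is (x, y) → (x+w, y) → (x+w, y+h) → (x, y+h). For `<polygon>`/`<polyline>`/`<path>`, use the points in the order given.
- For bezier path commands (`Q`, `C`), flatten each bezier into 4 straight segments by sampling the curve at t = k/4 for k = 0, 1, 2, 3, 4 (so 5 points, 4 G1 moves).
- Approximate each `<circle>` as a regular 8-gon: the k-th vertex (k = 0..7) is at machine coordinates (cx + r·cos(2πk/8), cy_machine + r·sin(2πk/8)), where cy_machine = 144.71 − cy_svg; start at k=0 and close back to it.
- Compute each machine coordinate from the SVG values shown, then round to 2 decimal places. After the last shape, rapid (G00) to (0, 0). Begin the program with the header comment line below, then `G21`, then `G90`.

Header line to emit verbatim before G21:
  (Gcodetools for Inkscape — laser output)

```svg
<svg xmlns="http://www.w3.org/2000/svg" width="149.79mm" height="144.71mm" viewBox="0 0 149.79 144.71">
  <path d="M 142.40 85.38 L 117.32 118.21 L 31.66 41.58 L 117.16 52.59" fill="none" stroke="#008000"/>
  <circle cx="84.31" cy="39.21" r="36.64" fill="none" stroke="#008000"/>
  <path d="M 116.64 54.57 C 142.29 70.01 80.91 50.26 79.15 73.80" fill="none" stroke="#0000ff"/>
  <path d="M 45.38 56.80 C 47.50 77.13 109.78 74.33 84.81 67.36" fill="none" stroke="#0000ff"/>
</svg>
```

(Gcodetools for Inkscape — laser output)
G21
G90
G00 X142.40 Y59.33
M3 S449
G1 X117.32 Y26.50 F1694
G1 X31.66 Y103.13
G1 X117.16 Y92.12
M5
G00 X120.95 Y105.50
M3 S449
G1 X110.22 Y131.41 F1694
G1 X84.31 Y142.14
G1 X58.40 Y131.41
G1 X47.67 Y105.50
G1 X58.40 Y79.59
G1 X84.31 Y68.86
G1 X110.22 Y79.59
G1 X120.95 Y105.50
M5
G00 X116.64 Y90.14
M3 S295
G1 X121.85 Y83.93 F3685
G1 X108.17 Y83.56
G1 X89.36 Y81.67
G1 X79.15 Y70.91
M5
G00 X45.38 Y87.91
M3 S295
G1 X55.95 Y76.70 F3685
G1 X75.25 Y72.39
G1 X89.48 Y73.20
G1 X84.81 Y77.35
M5
G00 X0.00 Y0.00

1 u = 1 mm; y_m = 144.71 − y.

[1] `<path>` open polyline, #008000→score S449 F1694: (142.40,59.33) → (117.32,26.50) → (31.66,103.13) → (117.16,92.12)

[2] `<circle>` circle, #008000→score S449 F1694: (120.95,105.50) → (110.22,131.41) → (84.31,142.14) → (58.40,131.41) → (47.67,105.50) → (58.40,79.59) → (84.31,68.86) → (110.22,79.59) → (120.95,105.50) (closed)

[3] `<path>` cubic bezier, #0000ff→engrave S295 F3685: (116.64,90.14) → (121.85,83.93) → (108.17,83.56) → (89.36,81.67) → (79.15,70.91)

[4] `<path>` cubic bezier, #0000ff→engrave S295 F3685: (45.38,87.91) → (55.95,76.70) → (75.25,72.39) → (89.48,73.20) → (84.81,77.35)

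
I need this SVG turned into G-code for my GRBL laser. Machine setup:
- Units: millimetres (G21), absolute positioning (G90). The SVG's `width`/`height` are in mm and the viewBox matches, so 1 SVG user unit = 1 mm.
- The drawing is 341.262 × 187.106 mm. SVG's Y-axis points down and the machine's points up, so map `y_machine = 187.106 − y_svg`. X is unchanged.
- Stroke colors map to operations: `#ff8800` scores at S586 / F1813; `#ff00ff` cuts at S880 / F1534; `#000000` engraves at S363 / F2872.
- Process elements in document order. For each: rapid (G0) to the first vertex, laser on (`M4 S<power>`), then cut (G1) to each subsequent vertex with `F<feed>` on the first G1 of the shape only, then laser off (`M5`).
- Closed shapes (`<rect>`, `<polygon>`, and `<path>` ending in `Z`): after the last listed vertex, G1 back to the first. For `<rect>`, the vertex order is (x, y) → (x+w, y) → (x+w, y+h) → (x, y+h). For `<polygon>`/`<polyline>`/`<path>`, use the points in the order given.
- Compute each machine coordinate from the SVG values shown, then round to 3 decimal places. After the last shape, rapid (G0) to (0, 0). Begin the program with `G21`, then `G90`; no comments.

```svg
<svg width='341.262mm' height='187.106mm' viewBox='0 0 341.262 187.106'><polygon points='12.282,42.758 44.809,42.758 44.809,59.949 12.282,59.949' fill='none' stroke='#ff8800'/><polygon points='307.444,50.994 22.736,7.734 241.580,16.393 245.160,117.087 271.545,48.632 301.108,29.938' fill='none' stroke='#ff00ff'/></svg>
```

1 u = 1 mm; y_m = 187.106 − y.

[1] `<polygon>` rectangle, #ff8800→score S586 F1813: (12.282,144.348) → (44.809,144.348) → (44.809,127.157) → (12.282,127.157) → (12.282,144.348) (closed)

[2] `<polygon>` closed polygon, #ff00ff→cut S880 F1534: (307.444,136.112) → (22.736,179.372) → (241.580,170.713) → (245.160,70.019) → (271.545,138.474) → (301.108,157.168) → (307.444,136.112) (closed)

G21
G90
G0 X12.282 Y144.348
M4 S586
G1 X44.809 Y144.348 F1813
G1 X44.809 Y127.157
G1 X12.282 Y127.157
G1 X12.282 Y144.348
M5
G0 X307.444 Y136.112
M4 S880
G1 X22.736 Y179.372 F1534
G1 X241.580 Y170.713
G1 X245.160 Y70.019
G1 X271.545 Y138.474
G1 X301.108 Y157.168
G1 X307.444 Y136.112
M5
G0 X0.000 Y0.000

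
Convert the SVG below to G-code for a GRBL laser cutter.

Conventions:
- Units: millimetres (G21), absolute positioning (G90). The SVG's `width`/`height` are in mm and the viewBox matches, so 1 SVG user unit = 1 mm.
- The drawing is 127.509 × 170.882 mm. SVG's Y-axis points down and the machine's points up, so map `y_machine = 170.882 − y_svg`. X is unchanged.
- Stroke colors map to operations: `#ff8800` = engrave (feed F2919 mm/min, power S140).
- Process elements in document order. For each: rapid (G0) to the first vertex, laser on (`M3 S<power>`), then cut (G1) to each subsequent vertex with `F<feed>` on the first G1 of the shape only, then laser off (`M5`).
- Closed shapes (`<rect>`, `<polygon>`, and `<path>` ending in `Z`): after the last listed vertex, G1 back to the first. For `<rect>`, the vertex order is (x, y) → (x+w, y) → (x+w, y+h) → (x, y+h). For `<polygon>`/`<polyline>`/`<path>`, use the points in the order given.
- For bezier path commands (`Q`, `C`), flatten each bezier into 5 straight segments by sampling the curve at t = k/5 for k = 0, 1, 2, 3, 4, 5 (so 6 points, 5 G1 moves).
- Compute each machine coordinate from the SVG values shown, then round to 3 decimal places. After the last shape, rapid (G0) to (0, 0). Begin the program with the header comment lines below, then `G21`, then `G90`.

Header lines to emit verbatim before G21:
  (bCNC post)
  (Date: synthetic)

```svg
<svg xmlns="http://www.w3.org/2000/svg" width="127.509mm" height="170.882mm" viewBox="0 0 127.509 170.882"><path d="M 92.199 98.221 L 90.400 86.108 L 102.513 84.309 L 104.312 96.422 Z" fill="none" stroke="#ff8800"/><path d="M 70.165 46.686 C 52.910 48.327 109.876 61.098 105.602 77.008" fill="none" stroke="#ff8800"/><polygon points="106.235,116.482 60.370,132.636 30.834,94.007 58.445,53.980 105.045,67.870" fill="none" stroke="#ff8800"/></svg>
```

(bCNC post)
(Date: synthetic)
G21
G90
G0 X92.199 Y72.661
M3 S140
G1 X90.400 Y84.774 F2919
G1 X102.513 Y86.573
G1 X104.312 Y74.460
G1 X92.199 Y72.661
M5
G0 X70.165 Y124.196
M3 S140
G1 X67.635 Y121.940 F2919
G1 X76.416 Y117.396
G1 X90.005 Y110.948
G1 X101.901 Y102.979
G1 X105.602 Y93.874
M5
G0 X106.235 Y54.400
M3 S140
G1 X60.370 Y38.246 F2919
G1 X30.834 Y76.875
G1 X58.445 Y116.902
G1 X105.045 Y103.012
G1 X106.235 Y54.400
M5
G0 X0.000 Y0.000

1 u = 1 mm; y_m = 170.882 − y.

[1] `<path>` regular polygon, #ff8800→engrave S140 F2919: (92.199,72.661) → (90.400,84.774) → (102.513,86.573) → (104.312,74.460) → (92.199,72.661) (closed)

[2] `<path>` cubic bezier, #ff8800→engrave S140 F2919: (70.165,124.196) → (67.635,121.940) → (76.416,117.396) → (90.005,110.948) → (101.901,102.979) → (105.602,93.874)

[3] `<polygon>` regular polygon, #ff8800→engrave S140 F2919: (106.235,54.400) → (60.370,38.246) → (30.834,76.875) → (58.445,116.902) → (105.045,103.012) → (106.235,54.400) (closed)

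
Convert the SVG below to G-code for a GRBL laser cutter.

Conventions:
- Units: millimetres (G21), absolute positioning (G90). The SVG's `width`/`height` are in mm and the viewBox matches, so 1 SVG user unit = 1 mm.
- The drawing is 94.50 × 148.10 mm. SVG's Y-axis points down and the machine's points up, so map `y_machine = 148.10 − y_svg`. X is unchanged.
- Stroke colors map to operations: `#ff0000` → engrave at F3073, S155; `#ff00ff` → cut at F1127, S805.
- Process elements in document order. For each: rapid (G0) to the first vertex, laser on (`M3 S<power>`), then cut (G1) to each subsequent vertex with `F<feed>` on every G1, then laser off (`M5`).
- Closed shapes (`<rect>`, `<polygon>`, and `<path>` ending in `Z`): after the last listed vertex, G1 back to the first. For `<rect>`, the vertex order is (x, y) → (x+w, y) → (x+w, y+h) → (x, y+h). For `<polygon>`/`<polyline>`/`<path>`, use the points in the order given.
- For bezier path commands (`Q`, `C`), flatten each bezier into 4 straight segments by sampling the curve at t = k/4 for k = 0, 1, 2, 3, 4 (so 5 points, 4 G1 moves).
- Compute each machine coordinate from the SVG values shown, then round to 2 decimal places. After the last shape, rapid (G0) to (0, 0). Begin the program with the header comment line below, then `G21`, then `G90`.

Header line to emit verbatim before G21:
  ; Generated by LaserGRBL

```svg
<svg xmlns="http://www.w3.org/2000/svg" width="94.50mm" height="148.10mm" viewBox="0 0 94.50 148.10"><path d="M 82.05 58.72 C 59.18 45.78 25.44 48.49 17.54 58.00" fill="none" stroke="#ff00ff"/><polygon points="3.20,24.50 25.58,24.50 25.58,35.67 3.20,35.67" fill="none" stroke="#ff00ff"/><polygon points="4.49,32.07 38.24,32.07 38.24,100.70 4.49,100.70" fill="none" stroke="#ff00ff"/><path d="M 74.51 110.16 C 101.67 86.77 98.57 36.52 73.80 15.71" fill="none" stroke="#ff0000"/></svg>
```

Since the viewBox matches the mm dimensions, user units are millimetres directly. The only transform is the Y-flip y_m = 148.10 − y_svg.

Shape 1 is a cubic bezier drawn with `<path>`. Its stroke #ff00ff means cut at S805, F1127. After flipping Y the toolpath is (82.05,89.38) → (63.43,96.29) → (44.18,98.16) → (27.74,95.82) → (17.54,90.10).

Shape 2 is a rectangle drawn with `<polygon>`. Its stroke #ff00ff means cut at S805, F1127. After flipping Y the toolpath is (3.20,123.60) → (25.58,123.60) → (25.58,112.43) → (3.20,112.43) → (3.20,123.60), returning to the start.

Shape 3 is a rectangle drawn with `<polygon>`. Its stroke #ff00ff means cut at S805, F1127. After flipping Y the toolpath is (4.49,116.03) → (38.24,116.03) → (38.24,47.40) → (4.49,47.40) → (4.49,116.03), returning to the start.

Shape 4 is a cubic bezier drawn with `<path>`. Its stroke #ff0000 means engrave at S155, F3073. After flipping Y the toolpath is (74.51,37.94) → (89.34,59.64) → (93.63,86.13) → (88.18,112.14) → (73.80,132.39).

; Generated by LaserGRBL
G21
G90
G0 X82.05 Y89.38
M3 S805
G1 X63.43 Y96.29 F1127
G1 X44.18 Y98.16 F1127
G1 X27.74 Y95.82 F1127
G1 X17.54 Y90.10 F1127
M5
G0 X3.20 Y123.60
M3 S805
G1 X25.58 Y123.60 F1127
G1 X25.58 Y112.43 F1127
G1 X3.20 Y112.43 F1127
G1 X3.20 Y123.60 F1127
M5
G0 X4.49 Y116.03
M3 S805
G1 X38.24 Y116.03 F1127
G1 X38.24 Y47.40 F1127
G1 X4.49 Y47.40 F1127
G1 X4.49 Y116.03 F1127
M5
G0 X74.51 Y37.94
M3 S155
G1 X89.34 Y59.64 F3073
G1 X93.63 Y86.13 F3073
G1 X88.18 Y112.14 F3073
G1 X73.80 Y132.39 F3073
M5
G0 X0.00 Y0.00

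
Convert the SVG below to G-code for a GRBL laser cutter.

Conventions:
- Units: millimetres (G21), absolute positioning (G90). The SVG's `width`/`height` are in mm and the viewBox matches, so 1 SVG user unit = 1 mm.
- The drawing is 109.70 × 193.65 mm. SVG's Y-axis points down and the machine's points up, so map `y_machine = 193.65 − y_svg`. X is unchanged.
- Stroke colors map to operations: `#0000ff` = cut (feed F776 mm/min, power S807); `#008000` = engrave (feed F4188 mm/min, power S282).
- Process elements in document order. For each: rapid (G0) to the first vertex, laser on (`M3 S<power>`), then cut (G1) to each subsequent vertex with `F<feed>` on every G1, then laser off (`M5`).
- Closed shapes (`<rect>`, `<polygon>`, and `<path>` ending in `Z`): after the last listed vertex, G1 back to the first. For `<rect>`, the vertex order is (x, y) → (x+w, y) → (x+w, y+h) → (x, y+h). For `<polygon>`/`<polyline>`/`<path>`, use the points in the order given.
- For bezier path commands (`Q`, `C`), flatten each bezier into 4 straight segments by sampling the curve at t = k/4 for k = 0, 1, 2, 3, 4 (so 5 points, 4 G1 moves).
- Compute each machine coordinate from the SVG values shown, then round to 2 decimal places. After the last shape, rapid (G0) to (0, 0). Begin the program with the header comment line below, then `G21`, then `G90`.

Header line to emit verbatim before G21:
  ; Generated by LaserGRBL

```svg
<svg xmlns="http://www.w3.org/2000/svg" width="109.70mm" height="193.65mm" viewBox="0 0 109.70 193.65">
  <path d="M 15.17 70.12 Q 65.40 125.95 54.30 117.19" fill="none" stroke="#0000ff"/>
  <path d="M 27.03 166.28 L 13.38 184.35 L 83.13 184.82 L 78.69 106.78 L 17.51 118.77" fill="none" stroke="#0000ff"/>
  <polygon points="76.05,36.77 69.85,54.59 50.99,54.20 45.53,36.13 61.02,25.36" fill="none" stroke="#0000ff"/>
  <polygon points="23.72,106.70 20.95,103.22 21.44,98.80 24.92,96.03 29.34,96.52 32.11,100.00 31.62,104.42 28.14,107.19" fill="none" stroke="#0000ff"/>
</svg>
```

; Generated by LaserGRBL
G21
G90
G0 X15.17 Y123.53
M3 S807
G1 X36.45 Y99.65 F776
G1 X50.07 Y83.85 F776
G1 X56.02 Y76.12 F776
G1 X54.30 Y76.46 F776
M5
G0 X27.03 Y27.37
M3 S807
G1 X13.38 Y9.30 F776
G1 X83.13 Y8.83 F776
G1 X78.69 Y86.87 F776
G1 X17.51 Y74.88 F776
M5
G0 X76.05 Y156.88
M3 S807
G1 X69.85 Y139.06 F776
G1 X50.99 Y139.45 F776
G1 X45.53 Y157.52 F776
G1 X61.02 Y168.29 F776
G1 X76.05 Y156.88 F776
M5
G0 X23.72 Y86.95
M3 S807
G1 X20.95 Y90.43 F776
G1 X21.44 Y94.85 F776
G1 X24.92 Y97.62 F776
G1 X29.34 Y97.13 F776
G1 X32.11 Y93.65 F776
G1 X31.62 Y89.23 F776
G1 X28.14 Y86.46 F776
G1 X23.72 Y86.95 F776
M5
G0 X0.00 Y0.00

Since the viewBox matches the mm dimensions, user units are millimetres directly. The only transform is the Y-flip y_m = 193.65 − y_svg.

Shape 1 is a quadratic bezier drawn with `<path>`. Its stroke #0000ff means cut at S807, F776. After flipping Y the toolpath is (15.17,123.53) → (36.45,99.65) → (50.07,83.85) → (56.02,76.12) → (54.30,76.46).

Shape 2 is a open polyline drawn with `<path>`. Its stroke #0000ff means cut at S807, F776. After flipping Y the toolpath is (27.03,27.37) → (13.38,9.30) → (83.13,8.83) → (78.69,86.87) → (17.51,74.88).

Shape 3 is a regular polygon drawn with `<polygon>`. Its stroke #0000ff means cut at S807, F776. After flipping Y the toolpath is (76.05,156.88) → (69.85,139.06) → (50.99,139.45) → (45.53,157.52) → (61.02,168.29) → (76.05,156.88), returning to the start.

Shape 4 is a regular polygon drawn with `<polygon>`. Its stroke #0000ff means cut at S807, F776. After flipping Y the toolpath is (23.72,86.95) → (20.95,90.43) → (21.44,94.85) → (24.92,97.62) → (29.34,97.13) → (32.11,93.65) → (31.62,89.23) → (28.14,86.46) → (23.72,86.95), returning to the start.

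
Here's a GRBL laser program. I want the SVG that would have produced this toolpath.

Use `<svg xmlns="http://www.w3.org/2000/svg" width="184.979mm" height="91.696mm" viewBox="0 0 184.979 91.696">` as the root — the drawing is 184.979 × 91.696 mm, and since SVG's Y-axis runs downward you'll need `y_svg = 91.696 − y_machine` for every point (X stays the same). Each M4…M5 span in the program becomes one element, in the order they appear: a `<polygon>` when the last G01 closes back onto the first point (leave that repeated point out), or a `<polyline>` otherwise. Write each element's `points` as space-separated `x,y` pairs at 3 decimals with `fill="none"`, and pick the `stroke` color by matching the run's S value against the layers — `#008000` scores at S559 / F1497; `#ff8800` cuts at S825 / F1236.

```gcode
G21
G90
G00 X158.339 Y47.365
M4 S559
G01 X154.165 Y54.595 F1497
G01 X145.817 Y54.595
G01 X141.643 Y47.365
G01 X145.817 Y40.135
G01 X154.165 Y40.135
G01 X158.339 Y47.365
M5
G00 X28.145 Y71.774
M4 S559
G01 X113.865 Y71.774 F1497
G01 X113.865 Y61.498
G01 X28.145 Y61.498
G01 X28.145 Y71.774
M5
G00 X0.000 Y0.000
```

<svg xmlns="http://www.w3.org/2000/svg" width="184.979mm" height="91.696mm" viewBox="0 0 184.979 91.696">
  <polygon points="158.339,44.331 154.165,37.101 145.817,37.101 141.643,44.331 145.817,51.561 154.165,51.561" fill="none" stroke="#008000"/>
  <polygon points="28.145,19.922 113.865,19.922 113.865,30.198 28.145,30.198" fill="none" stroke="#008000"/>
</svg>

y_svg = 91.696 − y_m. Every run uses S559, so all elements get stroke `#008000` (score).

[1] closed run; points: 158.339,44.331 154.165,37.101 145.817,37.101 141.643,44.331 145.817,51.561 154.165,51.561

[2] closed run; points: 28.145,19.922 113.865,19.922 113.865,30.198 28.145,30.198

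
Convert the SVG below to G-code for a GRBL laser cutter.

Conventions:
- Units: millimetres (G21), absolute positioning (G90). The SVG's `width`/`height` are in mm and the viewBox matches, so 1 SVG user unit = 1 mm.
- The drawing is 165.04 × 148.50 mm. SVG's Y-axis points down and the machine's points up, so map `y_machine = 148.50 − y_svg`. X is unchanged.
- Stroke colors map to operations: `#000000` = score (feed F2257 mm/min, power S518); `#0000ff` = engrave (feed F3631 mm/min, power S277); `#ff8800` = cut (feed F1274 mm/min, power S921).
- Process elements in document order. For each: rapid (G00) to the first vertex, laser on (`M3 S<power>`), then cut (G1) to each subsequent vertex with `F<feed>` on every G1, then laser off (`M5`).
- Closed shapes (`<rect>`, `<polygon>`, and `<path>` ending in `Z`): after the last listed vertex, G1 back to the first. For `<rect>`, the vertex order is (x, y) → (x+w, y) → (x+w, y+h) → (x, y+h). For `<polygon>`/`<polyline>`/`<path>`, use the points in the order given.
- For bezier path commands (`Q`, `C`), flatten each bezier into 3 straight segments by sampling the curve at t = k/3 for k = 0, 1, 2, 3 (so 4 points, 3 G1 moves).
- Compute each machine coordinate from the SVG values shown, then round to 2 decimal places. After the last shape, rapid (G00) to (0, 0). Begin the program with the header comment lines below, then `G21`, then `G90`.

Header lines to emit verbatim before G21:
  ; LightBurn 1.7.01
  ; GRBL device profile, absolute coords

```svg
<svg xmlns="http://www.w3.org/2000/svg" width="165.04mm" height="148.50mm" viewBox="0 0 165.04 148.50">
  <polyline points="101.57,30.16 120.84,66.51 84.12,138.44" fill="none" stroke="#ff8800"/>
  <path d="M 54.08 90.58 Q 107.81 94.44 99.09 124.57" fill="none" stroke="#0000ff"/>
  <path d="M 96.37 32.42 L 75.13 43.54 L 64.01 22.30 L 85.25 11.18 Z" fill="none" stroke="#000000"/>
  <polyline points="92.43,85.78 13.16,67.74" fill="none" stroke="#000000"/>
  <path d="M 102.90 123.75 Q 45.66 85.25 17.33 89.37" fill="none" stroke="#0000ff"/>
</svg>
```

Since the viewBox matches the mm dimensions, user units are millimetres directly. The only transform is the Y-flip y_m = 148.50 − y_svg.

Shape 1 is a open polyline drawn with `<polyline>`. Its stroke #ff8800 means cut at S921, F1274. After flipping Y the toolpath is (101.57,118.34) → (120.84,81.99) → (84.12,10.06).

Shape 2 is a quadratic bezier drawn with `<path>`. Its stroke #0000ff means engrave at S277, F3631. After flipping Y the toolpath is (54.08,57.92) → (82.96,52.43) → (97.96,41.10) → (99.09,23.93).

Shape 3 is a regular polygon drawn with `<path>`. Its stroke #000000 means score at S518, F2257. After flipping Y the toolpath is (96.37,116.08) → (75.13,104.96) → (64.01,126.20) → (85.25,137.32) → (96.37,116.08), returning to the start.

Shape 4 is a line segment drawn with `<polyline>`. Its stroke #000000 means score at S518, F2257. After flipping Y the toolpath is (92.43,62.72) → (13.16,80.76).

Shape 5 is a quadratic bezier drawn with `<path>`. Its stroke #0000ff means engrave at S277, F3631. After flipping Y the toolpath is (102.90,24.75) → (67.95,45.68) → (39.43,57.14) → (17.33,59.13).

; LightBurn 1.7.01
; GRBL device profile, absolute coords
G21
G90
G00 X101.57 Y118.34
M3 S921
G1 X120.84 Y81.99 F1274
G1 X84.12 Y10.06 F1274
M5
G00 X54.08 Y57.92
M3 S277
G1 X82.96 Y52.43 F3631
G1 X97.96 Y41.10 F3631
G1 X99.09 Y23.93 F3631
M5
G00 X96.37 Y116.08
M3 S518
G1 X75.13 Y104.96 F2257
G1 X64.01 Y126.20 F2257
G1 X85.25 Y137.32 F2257
G1 X96.37 Y116.08 F2257
M5
G00 X92.43 Y62.72
M3 S518
G1 X13.16 Y80.76 F2257
M5
G00 X102.90 Y24.75
M3 S277
G1 X67.95 Y45.68 F3631
G1 X39.43 Y57.14 F3631
G1 X17.33 Y59.13 F3631
M5
G00 X0.00 Y0.00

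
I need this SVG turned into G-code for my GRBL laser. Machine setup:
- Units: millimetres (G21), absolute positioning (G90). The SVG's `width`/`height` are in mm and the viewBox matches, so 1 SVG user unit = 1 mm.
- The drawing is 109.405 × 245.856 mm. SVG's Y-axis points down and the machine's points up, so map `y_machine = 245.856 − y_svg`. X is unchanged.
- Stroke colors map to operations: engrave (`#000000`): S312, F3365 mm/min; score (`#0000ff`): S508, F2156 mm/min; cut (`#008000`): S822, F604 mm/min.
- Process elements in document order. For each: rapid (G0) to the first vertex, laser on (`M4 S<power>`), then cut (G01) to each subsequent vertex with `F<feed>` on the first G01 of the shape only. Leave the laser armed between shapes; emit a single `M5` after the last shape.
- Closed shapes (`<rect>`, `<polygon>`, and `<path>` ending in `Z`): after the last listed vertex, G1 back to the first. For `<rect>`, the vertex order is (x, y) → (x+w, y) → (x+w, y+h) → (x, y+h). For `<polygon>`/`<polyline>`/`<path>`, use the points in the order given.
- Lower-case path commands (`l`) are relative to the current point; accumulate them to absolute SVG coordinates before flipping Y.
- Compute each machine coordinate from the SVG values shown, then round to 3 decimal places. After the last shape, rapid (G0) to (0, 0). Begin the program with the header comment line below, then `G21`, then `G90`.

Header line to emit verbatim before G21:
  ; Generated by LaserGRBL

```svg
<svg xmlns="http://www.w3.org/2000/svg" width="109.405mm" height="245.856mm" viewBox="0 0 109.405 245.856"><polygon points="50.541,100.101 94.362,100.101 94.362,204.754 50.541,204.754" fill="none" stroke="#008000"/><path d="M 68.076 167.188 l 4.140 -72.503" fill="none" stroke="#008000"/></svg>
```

; Generated by LaserGRBL
G21
G90
G0 X50.541 Y145.755
M4 S822
G01 X94.362 Y145.755 F604
G01 X94.362 Y41.102
G01 X50.541 Y41.102
G01 X50.541 Y145.755
G0 X68.076 Y78.668
M4 S822
G01 X72.216 Y151.171 F604
M5
G0 X0.000 Y0.000

Since the viewBox matches the mm dimensions, user units are millimetres directly. The only transform is the Y-flip y_m = 245.856 − y_svg.

Shape 1 is a rectangle drawn with `<polygon>`. Its stroke #008000 means cut at S822, F604. After flipping Y the toolpath is (50.541,145.755) → (94.362,145.755) → (94.362,41.102) → (50.541,41.102) → (50.541,145.755), returning to the start.

Shape 2 is a line segment drawn with `<path>`. Its stroke #008000 means cut at S822, F604. After flipping Y the toolpath is (68.076,78.668) → (72.216,151.171).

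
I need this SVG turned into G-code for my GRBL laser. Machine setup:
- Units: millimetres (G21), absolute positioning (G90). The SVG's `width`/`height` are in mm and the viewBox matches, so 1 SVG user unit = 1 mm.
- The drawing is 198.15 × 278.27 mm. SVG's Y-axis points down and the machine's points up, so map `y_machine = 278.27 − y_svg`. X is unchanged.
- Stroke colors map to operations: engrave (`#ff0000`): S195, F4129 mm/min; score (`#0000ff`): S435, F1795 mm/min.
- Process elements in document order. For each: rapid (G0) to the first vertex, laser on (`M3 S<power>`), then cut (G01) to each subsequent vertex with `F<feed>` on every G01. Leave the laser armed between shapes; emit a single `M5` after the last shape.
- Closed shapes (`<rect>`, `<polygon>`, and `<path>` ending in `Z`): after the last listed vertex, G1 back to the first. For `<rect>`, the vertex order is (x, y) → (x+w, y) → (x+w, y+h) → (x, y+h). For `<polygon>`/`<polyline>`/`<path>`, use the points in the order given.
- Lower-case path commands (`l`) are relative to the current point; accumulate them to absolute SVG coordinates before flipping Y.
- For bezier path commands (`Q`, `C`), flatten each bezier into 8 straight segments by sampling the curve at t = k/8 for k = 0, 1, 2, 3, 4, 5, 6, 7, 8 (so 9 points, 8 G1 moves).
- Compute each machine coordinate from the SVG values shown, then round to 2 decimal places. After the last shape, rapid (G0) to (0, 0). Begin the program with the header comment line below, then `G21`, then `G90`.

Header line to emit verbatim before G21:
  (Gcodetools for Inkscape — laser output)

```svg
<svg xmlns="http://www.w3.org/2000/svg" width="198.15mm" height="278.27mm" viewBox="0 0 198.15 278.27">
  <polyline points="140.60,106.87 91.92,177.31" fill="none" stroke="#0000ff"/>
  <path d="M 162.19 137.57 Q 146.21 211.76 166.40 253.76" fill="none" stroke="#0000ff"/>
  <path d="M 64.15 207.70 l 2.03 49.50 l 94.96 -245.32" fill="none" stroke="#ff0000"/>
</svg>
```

(Gcodetools for Inkscape — laser output)
G21
G90
G0 X140.60 Y171.40
M3 S435
G01 X91.92 Y100.96 F1795
G0 X162.19 Y140.70
M3 S435
G01 X158.76 Y122.66 F1795
G01 X156.46 Y105.62 F1795
G01 X155.29 Y89.58 F1795
G01 X155.25 Y74.56 F1795
G01 X156.34 Y60.54 F1795
G01 X158.57 Y47.52 F1795
G01 X161.92 Y35.51 F1795
G01 X166.40 Y24.51 F1795
G0 X64.15 Y70.57
M3 S195
G01 X66.18 Y21.07 F4129
G01 X161.14 Y266.39 F4129
M5
G0 X0.00 Y0.00

Since the viewBox matches the mm dimensions, user units are millimetres directly. The only transform is the Y-flip y_m = 278.27 − y_svg.

Shape 1 is a line segment drawn with `<polyline>`. Its stroke #0000ff means score at S435, F1795. After flipping Y the toolpath is (140.60,171.40) → (91.92,100.96).

Shape 2 is a quadratic bezier drawn with `<path>`. Its stroke #0000ff means score at S435, F1795. After flipping Y the toolpath is (162.19,140.70) → (158.76,122.66) → (156.46,105.62) → (155.29,89.58) → (155.25,74.56) → (156.34,60.54) → (158.57,47.52) → (161.92,35.51) → (166.40,24.51).

Shape 3 is a open polyline drawn with `<path>`. Its stroke #ff0000 means engrave at S195, F4129. After flipping Y the toolpath is (64.15,70.57) → (66.18,21.07) → (161.14,266.39).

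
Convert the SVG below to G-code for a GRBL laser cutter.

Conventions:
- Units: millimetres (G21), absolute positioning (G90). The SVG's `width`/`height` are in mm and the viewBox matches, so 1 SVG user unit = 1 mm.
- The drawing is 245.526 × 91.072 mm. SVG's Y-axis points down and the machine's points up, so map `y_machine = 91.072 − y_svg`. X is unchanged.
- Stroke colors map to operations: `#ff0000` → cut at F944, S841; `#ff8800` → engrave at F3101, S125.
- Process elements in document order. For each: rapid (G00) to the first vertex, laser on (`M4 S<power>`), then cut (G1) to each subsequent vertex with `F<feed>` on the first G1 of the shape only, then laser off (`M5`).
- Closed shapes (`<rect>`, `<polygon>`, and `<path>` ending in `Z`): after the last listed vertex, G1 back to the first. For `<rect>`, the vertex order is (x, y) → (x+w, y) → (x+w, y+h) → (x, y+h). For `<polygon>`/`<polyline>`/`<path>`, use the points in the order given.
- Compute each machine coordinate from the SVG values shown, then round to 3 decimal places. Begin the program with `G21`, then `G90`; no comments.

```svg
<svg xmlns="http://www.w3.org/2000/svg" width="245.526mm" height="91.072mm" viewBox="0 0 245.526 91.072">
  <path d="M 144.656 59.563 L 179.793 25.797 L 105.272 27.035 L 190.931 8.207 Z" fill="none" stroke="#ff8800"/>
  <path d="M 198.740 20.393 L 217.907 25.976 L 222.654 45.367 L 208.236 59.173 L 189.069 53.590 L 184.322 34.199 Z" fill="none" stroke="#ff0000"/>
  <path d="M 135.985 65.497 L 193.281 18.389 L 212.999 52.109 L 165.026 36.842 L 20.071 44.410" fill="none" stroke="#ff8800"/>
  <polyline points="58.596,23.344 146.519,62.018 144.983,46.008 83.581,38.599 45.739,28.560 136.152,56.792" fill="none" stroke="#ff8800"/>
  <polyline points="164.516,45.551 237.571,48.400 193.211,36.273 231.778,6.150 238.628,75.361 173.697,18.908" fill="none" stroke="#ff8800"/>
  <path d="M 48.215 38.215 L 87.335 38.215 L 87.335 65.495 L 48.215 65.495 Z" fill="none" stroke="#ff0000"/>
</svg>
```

1 u = 1 mm; y_m = 91.072 − y.

[1] `<path>` closed polygon, #ff8800→engrave S125 F3101: (144.656,31.509) → (179.793,65.275) → (105.272,64.037) → (190.931,82.865) → (144.656,31.509) (closed)

[2] `<path>` regular polygon, #ff0000→cut S841 F944: (198.740,70.679) → (217.907,65.096) → (222.654,45.705) → (208.236,31.899) → (189.069,37.482) → (184.322,56.873) → (198.740,70.679) (closed)

[3] `<path>` open polyline, #ff8800→engrave S125 F3101: (135.985,25.575) → (193.281,72.683) → (212.999,38.963) → (165.026,54.230) → (20.071,46.662)

[4] `<polyline>` open polyline, #ff8800→engrave S125 F3101: (58.596,67.728) → (146.519,29.054) → (144.983,45.064) → (83.581,52.473) → (45.739,62.512) → (136.152,34.280)

[5] `<polyline>` open polyline, #ff8800→engrave S125 F3101: (164.516,45.521) → (237.571,42.672) → (193.211,54.799) → (231.778,84.922) → (238.628,15.711) → (173.697,72.164)

[6] `<path>` rectangle, #ff0000→cut S841 F944: (48.215,52.857) → (87.335,52.857) → (87.335,25.577) → (48.215,25.577) → (48.215,52.857) (closed)

G21
G90
G00 X144.656 Y31.509
M4 S125
G1 X179.793 Y65.275 F3101
G1 X105.272 Y64.037
G1 X190.931 Y82.865
G1 X144.656 Y31.509
M5
G00 X198.740 Y70.679
M4 S841
G1 X217.907 Y65.096 F944
G1 X222.654 Y45.705
G1 X208.236 Y31.899
G1 X189.069 Y37.482
G1 X184.322 Y56.873
G1 X198.740 Y70.679
M5
G00 X135.985 Y25.575
M4 S125
G1 X193.281 Y72.683 F3101
G1 X212.999 Y38.963
G1 X165.026 Y54.230
G1 X20.071 Y46.662
M5
G00 X58.596 Y67.728
M4 S125
G1 X146.519 Y29.054 F3101
G1 X144.983 Y45.064
G1 X83.581 Y52.473
G1 X45.739 Y62.512
G1 X136.152 Y34.280
M5
G00 X164.516 Y45.521
M4 S125
G1 X237.571 Y42.672 F3101
G1 X193.211 Y54.799
G1 X231.778 Y84.922
G1 X238.628 Y15.711
G1 X173.697 Y72.164
M5
G00 X48.215 Y52.857
M4 S841
G1 X87.335 Y52.857 F944
G1 X87.335 Y25.577
G1 X48.215 Y25.577
G1 X48.215 Y52.857
M5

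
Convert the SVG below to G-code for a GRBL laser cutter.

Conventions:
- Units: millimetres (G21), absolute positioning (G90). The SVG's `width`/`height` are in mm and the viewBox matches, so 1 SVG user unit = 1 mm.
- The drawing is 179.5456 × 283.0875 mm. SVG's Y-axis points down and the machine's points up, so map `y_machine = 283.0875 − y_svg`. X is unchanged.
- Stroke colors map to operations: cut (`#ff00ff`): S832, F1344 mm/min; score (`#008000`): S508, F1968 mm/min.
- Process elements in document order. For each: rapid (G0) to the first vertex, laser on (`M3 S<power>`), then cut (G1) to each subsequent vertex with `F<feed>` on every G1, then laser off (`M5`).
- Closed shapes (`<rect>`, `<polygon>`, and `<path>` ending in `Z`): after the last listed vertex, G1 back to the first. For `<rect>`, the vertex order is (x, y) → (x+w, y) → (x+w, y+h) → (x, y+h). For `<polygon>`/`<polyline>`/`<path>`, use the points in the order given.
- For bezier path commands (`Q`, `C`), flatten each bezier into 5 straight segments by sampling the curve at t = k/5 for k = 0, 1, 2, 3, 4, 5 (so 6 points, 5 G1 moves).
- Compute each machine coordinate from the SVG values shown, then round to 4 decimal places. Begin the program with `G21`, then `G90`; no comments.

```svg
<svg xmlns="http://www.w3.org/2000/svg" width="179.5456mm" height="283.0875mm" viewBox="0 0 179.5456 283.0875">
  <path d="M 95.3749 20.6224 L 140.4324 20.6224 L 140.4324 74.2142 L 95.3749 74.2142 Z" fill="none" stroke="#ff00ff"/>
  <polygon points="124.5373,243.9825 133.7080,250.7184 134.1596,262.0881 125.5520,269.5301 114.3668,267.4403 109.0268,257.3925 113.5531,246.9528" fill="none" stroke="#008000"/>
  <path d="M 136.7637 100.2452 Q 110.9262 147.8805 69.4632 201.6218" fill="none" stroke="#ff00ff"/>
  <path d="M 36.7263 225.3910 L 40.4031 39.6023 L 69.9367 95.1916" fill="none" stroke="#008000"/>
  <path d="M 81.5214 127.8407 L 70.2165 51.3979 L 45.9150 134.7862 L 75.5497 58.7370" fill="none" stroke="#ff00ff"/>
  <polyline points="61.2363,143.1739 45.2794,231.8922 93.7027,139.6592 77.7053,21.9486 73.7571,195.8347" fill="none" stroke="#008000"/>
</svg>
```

G21
G90
G0 X95.3749 Y262.4651
M3 S832
G1 X140.4324 Y262.4651 F1344
G1 X140.4324 Y208.8733 F1344
G1 X95.3749 Y208.8733 F1344
G1 X95.3749 Y262.4651 F1344
M5
G0 X124.5373 Y39.1050
M3 S508
G1 X133.7080 Y32.3691 F1968
G1 X134.1596 Y20.9994 F1968
G1 X125.5520 Y13.5574 F1968
G1 X114.3668 Y15.6472 F1968
G1 X109.0268 Y25.6950 F1968
G1 X113.5531 Y36.1347 F1968
G1 X124.5373 Y39.1050 F1968
M5
G0 X136.7637 Y182.8423
M3 S832
G1 X125.8037 Y163.5439 F1344
G1 X113.5936 Y143.7571 F1344
G1 X100.1335 Y123.4818 F1344
G1 X85.4234 Y102.7180 F1344
G1 X69.4632 Y81.4657 F1344
M5
G0 X36.7263 Y57.6965
M3 S508
G1 X40.4031 Y243.4852 F1968
G1 X69.9367 Y187.8959 F1968
M5
G0 X81.5214 Y155.2468
M3 S832
G1 X70.2165 Y231.6896 F1344
G1 X45.9150 Y148.3013 F1344
G1 X75.5497 Y224.3505 F1344
M5
G0 X61.2363 Y139.9136
M3 S508
G1 X45.2794 Y51.1953 F1968
G1 X93.7027 Y143.4283 F1968
G1 X77.7053 Y261.1389 F1968
G1 X73.7571 Y87.2528 F1968
M5

1 u = 1 mm; y_m = 283.0875 − y.

[1] `<path>` rectangle, #ff00ff→cut S832 F1344: (95.3749,262.4651) → (140.4324,262.4651) → (140.4324,208.8733) → (95.3749,208.8733) → (95.3749,262.4651) (closed)

[2] `<polygon>` regular polygon, #008000→score S508 F1968: (124.5373,39.1050) → (133.7080,32.3691) → (134.1596,20.9994) → (125.5520,13.5574) → (114.3668,15.6472) → (109.0268,25.6950) → (113.5531,36.1347) → (124.5373,39.1050) (closed)

[3] `<path>` quadratic bezier, #ff00ff→cut S832 F1344: (136.7637,182.8423) → (125.8037,163.5439) → (113.5936,143.7571) → (100.1335,123.4818) → (85.4234,102.7180) → (69.4632,81.4657)

[4] `<path>` open polyline, #008000→score S508 F1968: (36.7263,57.6965) → (40.4031,243.4852) → (69.9367,187.8959)

[5] `<path>` open polyline, #ff00ff→cut S832 F1344: (81.5214,155.2468) → (70.2165,231.6896) → (45.9150,148.3013) → (75.5497,224.3505)

[6] `<polyline>` open polyline, #008000→score S508 F1968: (61.2363,139.9136) → (45.2794,51.1953) → (93.7027,143.4283) → (77.7053,261.1389) → (73.7571,87.2528)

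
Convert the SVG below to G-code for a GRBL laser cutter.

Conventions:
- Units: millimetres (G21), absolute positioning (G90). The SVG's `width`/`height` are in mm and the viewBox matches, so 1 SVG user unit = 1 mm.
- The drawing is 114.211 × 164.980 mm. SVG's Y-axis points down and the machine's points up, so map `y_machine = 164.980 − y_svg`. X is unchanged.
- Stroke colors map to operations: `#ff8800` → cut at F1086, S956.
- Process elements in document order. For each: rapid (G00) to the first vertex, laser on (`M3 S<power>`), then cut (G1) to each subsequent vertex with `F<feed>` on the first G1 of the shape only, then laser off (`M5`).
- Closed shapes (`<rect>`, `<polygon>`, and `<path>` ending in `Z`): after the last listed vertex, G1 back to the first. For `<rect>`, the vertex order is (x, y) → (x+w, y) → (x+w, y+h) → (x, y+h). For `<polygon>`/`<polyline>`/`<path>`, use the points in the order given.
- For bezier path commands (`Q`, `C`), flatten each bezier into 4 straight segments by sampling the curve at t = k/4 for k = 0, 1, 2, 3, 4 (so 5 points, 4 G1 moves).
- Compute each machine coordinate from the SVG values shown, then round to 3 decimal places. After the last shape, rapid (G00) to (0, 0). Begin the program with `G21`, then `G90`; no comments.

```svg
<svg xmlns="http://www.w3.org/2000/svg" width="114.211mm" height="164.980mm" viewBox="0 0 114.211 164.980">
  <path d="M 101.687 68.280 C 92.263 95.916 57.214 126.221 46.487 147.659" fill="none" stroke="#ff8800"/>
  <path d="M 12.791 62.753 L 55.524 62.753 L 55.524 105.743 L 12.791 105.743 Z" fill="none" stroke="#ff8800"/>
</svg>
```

viewBox `0 0 114.211 164.980` with mm width/height → 1 unit = 1 mm. Flip: y_m = 164.980 − y_svg.

**Shape 1** — `<path>` cubic bezier, stroke `#ff8800` → cut (S956, F1086). Control points (SVG): P0=(101.687,68.280), P1=(92.263,95.916), P2=(57.214,126.221), P3=(46.487,147.659); sampled at t=k/4. Machine vertices: (101.687,96.700) → (90.595,75.653) → (74.576,54.686) → (58.312,34.882) → (46.487,17.321). Open path.

**Shape 2** — `<path>` rectangle, stroke `#ff8800` → cut (S956, F1086). Machine vertices: (12.791,102.227) → (55.524,102.227) → (55.524,59.237) → (12.791,59.237) → (12.791,102.227). Closed: final G1 returns to the first vertex.

G21
G90
G00 X101.687 Y96.700
M3 S956
G1 X90.595 Y75.653 F1086
G1 X74.576 Y54.686
G1 X58.312 Y34.882
G1 X46.487 Y17.321
M5
G00 X12.791 Y102.227
M3 S956
G1 X55.524 Y102.227 F1086
G1 X55.524 Y59.237
G1 X12.791 Y59.237
G1 X12.791 Y102.227
M5
G00 X0.000 Y0.000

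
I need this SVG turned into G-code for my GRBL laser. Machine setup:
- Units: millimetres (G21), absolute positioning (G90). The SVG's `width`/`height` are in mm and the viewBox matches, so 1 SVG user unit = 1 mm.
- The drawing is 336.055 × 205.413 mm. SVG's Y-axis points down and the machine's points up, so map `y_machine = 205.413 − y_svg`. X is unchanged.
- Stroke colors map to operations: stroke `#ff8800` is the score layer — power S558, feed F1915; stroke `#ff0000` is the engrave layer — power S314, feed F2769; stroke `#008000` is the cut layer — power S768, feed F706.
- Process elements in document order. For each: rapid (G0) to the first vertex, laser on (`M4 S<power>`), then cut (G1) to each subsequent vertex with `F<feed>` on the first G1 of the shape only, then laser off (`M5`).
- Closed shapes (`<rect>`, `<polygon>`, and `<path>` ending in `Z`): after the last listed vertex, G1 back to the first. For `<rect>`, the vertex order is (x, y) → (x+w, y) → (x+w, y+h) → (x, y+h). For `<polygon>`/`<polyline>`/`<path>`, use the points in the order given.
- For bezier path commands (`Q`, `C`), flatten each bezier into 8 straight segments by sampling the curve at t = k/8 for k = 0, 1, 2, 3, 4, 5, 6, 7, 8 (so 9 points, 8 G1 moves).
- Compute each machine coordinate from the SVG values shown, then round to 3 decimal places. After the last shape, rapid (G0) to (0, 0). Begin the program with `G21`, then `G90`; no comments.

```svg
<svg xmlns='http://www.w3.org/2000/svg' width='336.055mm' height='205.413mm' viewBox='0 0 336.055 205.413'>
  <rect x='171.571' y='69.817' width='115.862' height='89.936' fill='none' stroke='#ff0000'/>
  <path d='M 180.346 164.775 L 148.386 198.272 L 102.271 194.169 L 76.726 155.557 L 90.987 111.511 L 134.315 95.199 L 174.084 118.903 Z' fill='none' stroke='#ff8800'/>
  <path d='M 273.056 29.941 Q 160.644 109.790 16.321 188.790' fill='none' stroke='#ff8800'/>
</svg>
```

G21
G90
G0 X171.571 Y135.596
M4 S314
G1 X287.433 Y135.596 F2769
G1 X287.433 Y45.660
G1 X171.571 Y45.660
G1 X171.571 Y135.596
M5
G0 X180.346 Y40.638
M4 S558
G1 X148.386 Y7.141 F1915
G1 X102.271 Y11.244
G1 X76.726 Y49.856
G1 X90.987 Y93.902
G1 X134.315 Y110.214
G1 X174.084 Y86.510
G1 X180.346 Y40.638
M5
G0 X273.056 Y175.472
M4 S558
G1 X244.454 Y155.523 F1915
G1 X214.856 Y135.601
G1 X184.260 Y115.705
G1 X152.666 Y95.835
G1 X120.076 Y75.992
G1 X86.488 Y56.176
G1 X51.903 Y36.386
G1 X16.321 Y16.623
M5
G0 X0.000 Y0.000

1 u = 1 mm; y_m = 205.413 − y.

[1] `<rect>` rectangle, #ff0000→engrave S314 F2769: (171.571,135.596) → (287.433,135.596) → (287.433,45.660) → (171.571,45.660) → (171.571,135.596) (closed)

[2] `<path>` regular polygon, #ff8800→score S558 F1915: (180.346,40.638) → (148.386,7.141) → (102.271,11.244) → (76.726,49.856) → (90.987,93.902) → (134.315,110.214) → (174.084,86.510) → (180.346,40.638) (closed)

[3] `<path>` quadratic bezier, #ff8800→score S558 F1915: (273.056,175.472) → (244.454,155.523) → (214.856,135.601) → (184.260,115.705) → (152.666,95.835) → (120.076,75.992) → (86.488,56.176) → (51.903,36.386) → (16.321,16.623)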